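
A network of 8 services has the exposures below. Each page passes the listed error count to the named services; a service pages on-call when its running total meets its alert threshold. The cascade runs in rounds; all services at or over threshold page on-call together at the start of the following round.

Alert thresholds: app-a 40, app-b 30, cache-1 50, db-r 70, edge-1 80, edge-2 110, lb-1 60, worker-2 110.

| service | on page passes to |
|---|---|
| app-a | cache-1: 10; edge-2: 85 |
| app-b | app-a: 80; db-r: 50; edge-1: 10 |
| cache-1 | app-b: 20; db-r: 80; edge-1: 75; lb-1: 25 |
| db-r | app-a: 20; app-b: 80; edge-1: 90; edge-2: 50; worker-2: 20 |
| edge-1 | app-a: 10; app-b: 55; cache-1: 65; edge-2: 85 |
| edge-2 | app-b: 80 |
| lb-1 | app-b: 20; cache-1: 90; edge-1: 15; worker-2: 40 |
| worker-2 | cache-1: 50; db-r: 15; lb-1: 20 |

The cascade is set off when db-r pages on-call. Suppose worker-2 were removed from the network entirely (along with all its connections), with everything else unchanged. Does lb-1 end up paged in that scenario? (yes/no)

With worker-2 removed:
Round 1 — db-r pages on-call (initial).
  app-a: +20 → 20 < 40
  app-b: +80 → 80 ≥ 30
  edge-1: +90 → 90 ≥ 80
  edge-2: +50 → 50 < 110
Round 2 — app-b, edge-1 page on-call.
  app-a: +80+10 → 110 ≥ 40
  cache-1: +65 → 65 ≥ 50
  edge-2: +85 → 135 ≥ 110
Round 3 — app-a, cache-1, edge-2 page on-call.
  lb-1: +25 → 25 < 60
No further pages.

no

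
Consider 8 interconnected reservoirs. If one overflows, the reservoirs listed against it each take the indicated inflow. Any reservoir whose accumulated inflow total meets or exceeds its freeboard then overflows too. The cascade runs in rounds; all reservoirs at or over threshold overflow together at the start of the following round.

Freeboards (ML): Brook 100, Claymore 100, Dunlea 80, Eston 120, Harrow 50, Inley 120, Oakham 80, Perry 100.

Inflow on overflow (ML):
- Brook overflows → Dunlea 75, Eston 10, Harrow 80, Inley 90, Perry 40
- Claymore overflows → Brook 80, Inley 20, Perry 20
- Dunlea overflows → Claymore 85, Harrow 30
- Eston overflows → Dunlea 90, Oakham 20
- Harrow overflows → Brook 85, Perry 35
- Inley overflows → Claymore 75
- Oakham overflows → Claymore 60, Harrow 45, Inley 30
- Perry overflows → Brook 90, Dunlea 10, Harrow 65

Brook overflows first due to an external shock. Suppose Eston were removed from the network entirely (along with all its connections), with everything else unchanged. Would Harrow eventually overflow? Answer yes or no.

With Eston removed:
Round 1 — Brook overflows (initial).
  Dunlea: +75 → 75 < 80
  Harrow: +80 → 80 ≥ 50
  Inley: +90 → 90 < 120
  Perry: +40 → 40 < 100
Round 2 — Harrow overflows.
  Perry: +35 → 75 < 100
No further overflows.

yes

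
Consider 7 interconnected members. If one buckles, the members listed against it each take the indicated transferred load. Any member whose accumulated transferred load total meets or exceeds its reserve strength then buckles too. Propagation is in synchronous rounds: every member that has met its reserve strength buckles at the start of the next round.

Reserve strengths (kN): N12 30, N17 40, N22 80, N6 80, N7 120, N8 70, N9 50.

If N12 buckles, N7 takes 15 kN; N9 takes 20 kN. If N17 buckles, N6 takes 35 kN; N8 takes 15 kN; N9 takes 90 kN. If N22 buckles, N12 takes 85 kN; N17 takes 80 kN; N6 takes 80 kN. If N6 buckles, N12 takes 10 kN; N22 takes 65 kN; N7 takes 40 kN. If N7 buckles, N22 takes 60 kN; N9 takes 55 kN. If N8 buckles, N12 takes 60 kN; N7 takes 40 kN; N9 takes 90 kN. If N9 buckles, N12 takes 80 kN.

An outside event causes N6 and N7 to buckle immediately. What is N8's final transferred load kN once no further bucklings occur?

Round 1 — N6, N7 buckle (initial).
  N12: +10 → 10 < 30
  N22: +65+60 → 125 ≥ 80
  N9: +55 → 55 ≥ 50
Round 2 — N22, N9 buckle.
  N12: +85+80 → 175 ≥ 30
  N17: +80 → 80 ≥ 40
Round 3 — N12, N17 buckle.
  N8: +15 → 15 < 70
No further bucklings.

15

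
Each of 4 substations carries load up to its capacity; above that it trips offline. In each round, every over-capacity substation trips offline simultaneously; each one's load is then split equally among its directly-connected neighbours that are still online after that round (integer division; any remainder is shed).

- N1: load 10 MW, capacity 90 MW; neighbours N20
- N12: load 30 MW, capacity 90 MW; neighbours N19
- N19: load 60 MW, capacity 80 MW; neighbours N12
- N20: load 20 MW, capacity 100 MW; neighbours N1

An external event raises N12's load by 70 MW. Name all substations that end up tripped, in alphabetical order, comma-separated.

N12, N19

Round 1 — N12 at 100 > 90. N12 trips offline.
  N12 sheds 100 MW to N19: 100 each.
    N19: 60+100 = 160 > 80
Round 2 — N19 trips offline.
  N19 sheds 160 MW: no online neighbours, lost.
No further trips.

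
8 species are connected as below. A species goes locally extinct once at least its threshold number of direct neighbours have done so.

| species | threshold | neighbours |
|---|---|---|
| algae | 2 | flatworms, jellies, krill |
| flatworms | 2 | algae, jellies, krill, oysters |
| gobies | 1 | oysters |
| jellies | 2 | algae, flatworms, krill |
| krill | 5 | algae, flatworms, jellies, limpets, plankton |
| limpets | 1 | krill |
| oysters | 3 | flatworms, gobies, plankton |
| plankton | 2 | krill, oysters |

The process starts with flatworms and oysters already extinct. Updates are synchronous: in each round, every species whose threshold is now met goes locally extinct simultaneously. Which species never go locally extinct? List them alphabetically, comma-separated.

Round 1 — flatworms, oysters go locally extinct (initial).
Round 2 — checking thresholds:
  algae: 1 of 3 neighbours < 2, not yet.
  gobies: 1 of 1 neighbours ≥ 1, goes locally extinct.
  jellies: 1 of 3 neighbours < 2, not yet.
  krill: 1 of 5 neighbours < 5, not yet.
  plankton: 1 of 2 neighbours < 2, not yet.
Round 3 — no new extinctions; cascade stops.

algae, jellies, krill, limpets, plankton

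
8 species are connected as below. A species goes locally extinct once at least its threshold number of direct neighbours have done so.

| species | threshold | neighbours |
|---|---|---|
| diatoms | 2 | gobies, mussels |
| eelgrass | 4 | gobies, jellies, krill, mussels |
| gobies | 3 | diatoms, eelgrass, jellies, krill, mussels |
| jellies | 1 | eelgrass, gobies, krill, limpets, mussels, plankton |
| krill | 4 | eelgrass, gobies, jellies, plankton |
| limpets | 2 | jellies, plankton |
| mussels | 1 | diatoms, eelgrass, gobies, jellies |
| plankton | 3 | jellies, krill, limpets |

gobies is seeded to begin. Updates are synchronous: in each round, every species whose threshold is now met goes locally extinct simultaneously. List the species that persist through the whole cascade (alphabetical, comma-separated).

eelgrass, krill, limpets, plankton

Round 1 — gobies goes locally extinct (initial).
Round 2 — checking thresholds:
  diatoms: 1 of 2 neighbours < 2, below threshold.
  eelgrass: 1 of 4 neighbours < 4, below threshold.
  jellies: 1 of 6 neighbours ≥ 1, goes locally extinct.
  krill: 1 of 4 neighbours < 4, below threshold.
  mussels: 1 of 4 neighbours ≥ 1, goes locally extinct.
Round 3 — checking thresholds:
  diatoms: 2 of 2 neighbours ≥ 2, goes locally extinct.
  eelgrass: 3 of 4 neighbours < 4, below threshold.
  krill: 2 of 4 neighbours < 4, below threshold.
  limpets: 1 of 2 neighbours < 2, below threshold.
  plankton: 1 of 3 neighbours < 3, below threshold.
Round 4 — no new extinctions; cascade stops.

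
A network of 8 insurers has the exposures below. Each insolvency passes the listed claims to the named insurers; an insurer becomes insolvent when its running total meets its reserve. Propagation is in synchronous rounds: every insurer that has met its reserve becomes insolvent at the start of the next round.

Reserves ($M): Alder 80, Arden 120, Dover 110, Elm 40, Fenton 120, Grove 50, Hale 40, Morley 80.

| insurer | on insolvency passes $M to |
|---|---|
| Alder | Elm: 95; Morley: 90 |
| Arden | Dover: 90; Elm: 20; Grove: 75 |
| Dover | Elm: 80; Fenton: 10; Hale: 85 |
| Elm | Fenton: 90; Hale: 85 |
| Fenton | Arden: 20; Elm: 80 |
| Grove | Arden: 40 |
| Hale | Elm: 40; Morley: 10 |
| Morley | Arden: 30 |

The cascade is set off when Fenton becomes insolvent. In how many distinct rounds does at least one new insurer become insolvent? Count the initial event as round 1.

3

Round 1 — Fenton becomes insolvent (initial).
  Arden: +20 → 20 < 120
  Elm: +80 → 80 ≥ 40
Round 2 — Elm becomes insolvent.
  Hale: +85 → 85 ≥ 40
Round 3 — Hale becomes insolvent.
  Morley: +10 → 10 < 80
No further insolvencies.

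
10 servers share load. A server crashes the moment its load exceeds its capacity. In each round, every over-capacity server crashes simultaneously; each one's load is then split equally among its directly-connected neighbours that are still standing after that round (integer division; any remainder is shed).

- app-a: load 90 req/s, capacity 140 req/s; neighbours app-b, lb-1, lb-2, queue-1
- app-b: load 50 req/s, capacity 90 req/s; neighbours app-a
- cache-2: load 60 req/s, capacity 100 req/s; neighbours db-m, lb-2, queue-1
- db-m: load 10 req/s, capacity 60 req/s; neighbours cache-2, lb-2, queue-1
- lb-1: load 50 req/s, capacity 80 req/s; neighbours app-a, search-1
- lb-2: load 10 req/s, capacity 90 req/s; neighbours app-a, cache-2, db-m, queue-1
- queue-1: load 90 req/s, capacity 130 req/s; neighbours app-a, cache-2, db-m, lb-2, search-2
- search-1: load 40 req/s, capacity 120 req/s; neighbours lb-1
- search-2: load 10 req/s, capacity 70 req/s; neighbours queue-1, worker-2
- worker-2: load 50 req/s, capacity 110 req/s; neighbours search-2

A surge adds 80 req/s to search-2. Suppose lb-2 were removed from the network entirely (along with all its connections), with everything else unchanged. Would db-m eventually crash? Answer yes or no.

With lb-2 removed:
Round 1 — search-2 at 90 > 70. search-2 crashes.
  search-2 sheds 90 req/s to queue-1, worker-2: 45 each.
    queue-1: 90+45 = 135 > 130
    worker-2: 50+45 = 95 ≤ 110
Round 2 — queue-1 crashes.
  queue-1 sheds 135 req/s to app-a, cache-2, db-m: 45 each.
    app-a: 90+45 = 135 ≤ 140
    cache-2: 60+45 = 105 > 100
    db-m: 10+45 = 55 ≤ 60
Round 3 — cache-2 crashes.
  cache-2 sheds 105 req/s to db-m: 105 each.
    db-m: 55+105 = 160 > 60
Round 4 — db-m crashes.
  db-m sheds 160 req/s: no online neighbours, lost.
No further crashes.

yes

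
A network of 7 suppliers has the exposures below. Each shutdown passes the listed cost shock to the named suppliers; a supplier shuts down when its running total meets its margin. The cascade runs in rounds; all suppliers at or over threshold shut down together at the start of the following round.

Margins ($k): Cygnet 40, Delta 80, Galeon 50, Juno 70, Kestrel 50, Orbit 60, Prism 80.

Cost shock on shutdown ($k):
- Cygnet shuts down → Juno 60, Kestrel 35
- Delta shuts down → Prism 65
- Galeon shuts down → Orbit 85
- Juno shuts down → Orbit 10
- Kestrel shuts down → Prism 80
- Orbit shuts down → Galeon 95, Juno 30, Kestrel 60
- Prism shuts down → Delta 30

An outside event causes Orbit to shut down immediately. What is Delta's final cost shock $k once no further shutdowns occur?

30

Round 1 — Orbit shuts down (initial).
  Galeon: +95 → 95 ≥ 50
  Juno: +30 → 30 < 70
  Kestrel: +60 → 60 ≥ 50
Round 2 — Galeon, Kestrel shut down.
  Prism: +80 → 80 ≥ 80
Round 3 — Prism shuts down.
  Delta: +30 → 30 < 80
No further shutdowns.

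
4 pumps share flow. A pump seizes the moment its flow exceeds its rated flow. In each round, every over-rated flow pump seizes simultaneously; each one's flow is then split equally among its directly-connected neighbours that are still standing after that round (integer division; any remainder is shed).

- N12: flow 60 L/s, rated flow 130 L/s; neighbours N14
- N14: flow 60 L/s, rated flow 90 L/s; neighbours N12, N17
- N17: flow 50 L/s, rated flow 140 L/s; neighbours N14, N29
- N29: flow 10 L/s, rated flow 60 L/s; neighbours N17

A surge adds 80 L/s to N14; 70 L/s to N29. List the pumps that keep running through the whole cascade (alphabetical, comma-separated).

N12

Round 1 — N14 at 140 > 90; N29 at 80 > 60. N14, N29 seize.
  N14 sheds 140 L/s to N12, N17: 70 each.
    N12: 60+70 = 130 ≤ 130
    N17: 50+70 = 120 ≤ 140
  N29 sheds 80 L/s to N17: 80 each.
    N17: 120+80 = 200 > 140
Round 2 — N17 seizes.
  N17 sheds 200 L/s: no online neighbours, lost.
No further seizures.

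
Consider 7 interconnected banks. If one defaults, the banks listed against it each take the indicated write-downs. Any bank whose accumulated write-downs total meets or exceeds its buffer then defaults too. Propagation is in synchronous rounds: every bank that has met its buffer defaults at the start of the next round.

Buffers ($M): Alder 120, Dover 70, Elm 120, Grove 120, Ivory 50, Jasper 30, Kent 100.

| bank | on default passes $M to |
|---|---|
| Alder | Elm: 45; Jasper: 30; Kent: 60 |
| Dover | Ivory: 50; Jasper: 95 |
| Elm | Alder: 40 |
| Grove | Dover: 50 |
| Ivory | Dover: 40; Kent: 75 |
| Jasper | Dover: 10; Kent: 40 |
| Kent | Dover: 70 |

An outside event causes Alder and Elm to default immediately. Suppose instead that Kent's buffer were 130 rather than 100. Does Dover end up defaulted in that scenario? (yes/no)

With Kent's buffer at 130:
Round 1 — Alder, Elm default (initial).
  Jasper: +30 → 30 ≥ 30
  Kent: +60 → 60 < 130
Round 2 — Jasper defaults.
  Dover: +10 → 10 < 70
  Kent: +40 → 100 < 130
No further defaults.

no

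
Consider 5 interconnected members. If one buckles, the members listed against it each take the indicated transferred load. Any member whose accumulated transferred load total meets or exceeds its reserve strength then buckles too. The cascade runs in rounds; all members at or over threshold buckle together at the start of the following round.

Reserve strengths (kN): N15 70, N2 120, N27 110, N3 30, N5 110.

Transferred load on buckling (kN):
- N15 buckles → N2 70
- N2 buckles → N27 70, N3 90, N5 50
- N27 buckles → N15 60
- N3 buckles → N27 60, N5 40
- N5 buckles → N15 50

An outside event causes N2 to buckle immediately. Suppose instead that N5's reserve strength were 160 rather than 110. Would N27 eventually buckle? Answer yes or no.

With N5's reserve strength at 160:
Round 1 — N2 buckles (initial).
  N27: +70 → 70 < 110
  N3: +90 → 90 ≥ 30
  N5: +50 → 50 < 160
Round 2 — N3 buckles.
  N27: +60 → 130 ≥ 110
  N5: +40 → 90 < 160
Round 3 — N27 buckles.
  N15: +60 → 60 < 70
No further bucklings.

yes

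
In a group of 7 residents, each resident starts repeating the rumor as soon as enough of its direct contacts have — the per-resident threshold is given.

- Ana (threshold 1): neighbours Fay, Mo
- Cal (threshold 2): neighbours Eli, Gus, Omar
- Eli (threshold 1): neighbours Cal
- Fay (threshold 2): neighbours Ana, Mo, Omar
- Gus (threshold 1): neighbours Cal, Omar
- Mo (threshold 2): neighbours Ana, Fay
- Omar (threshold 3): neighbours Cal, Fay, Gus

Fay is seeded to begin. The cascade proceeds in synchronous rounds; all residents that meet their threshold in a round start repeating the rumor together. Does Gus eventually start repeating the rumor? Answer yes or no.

no

Round 1 — Fay starts repeating the rumor (initial).
Round 2 — checking thresholds:
  Ana: 1 of 2 neighbours ≥ 1, starts repeating the rumor.
  Mo: 1 of 2 neighbours < 2, holds.
  Omar: 1 of 3 neighbours < 3, holds.
Round 3 — checking thresholds:
  Mo: 2 of 2 neighbours ≥ 2, starts repeating the rumor.
  Omar: 1 of 3 neighbours < 3, holds.
Round 4 — no new spreads; cascade stops.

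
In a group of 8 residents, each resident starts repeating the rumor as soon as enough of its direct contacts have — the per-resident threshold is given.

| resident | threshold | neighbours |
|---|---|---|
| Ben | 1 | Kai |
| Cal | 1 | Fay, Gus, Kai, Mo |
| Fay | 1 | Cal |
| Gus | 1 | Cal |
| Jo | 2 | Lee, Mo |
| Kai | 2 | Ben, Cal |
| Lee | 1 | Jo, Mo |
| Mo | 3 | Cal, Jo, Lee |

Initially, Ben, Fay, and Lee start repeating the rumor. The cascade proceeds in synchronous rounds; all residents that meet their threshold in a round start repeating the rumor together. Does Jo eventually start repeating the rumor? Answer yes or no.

Round 1 — Ben, Fay, Lee start repeating the rumor (initial).
Round 2 — checking thresholds:
  Cal: 1 of 4 neighbours ≥ 1, starts repeating the rumor.
  Jo: 1 of 2 neighbours < 2, not yet.
  Kai: 1 of 2 neighbours < 2, not yet.
  Mo: 1 of 3 neighbours < 3, not yet.
Round 3 — checking thresholds:
  Gus: 1 of 1 neighbours ≥ 1, starts repeating the rumor.
  Jo: 1 of 2 neighbours < 2, not yet.
  Kai: 2 of 2 neighbours ≥ 2, starts repeating the rumor.
  Mo: 2 of 3 neighbours < 3, not yet.
Round 4 — no new spreads; cascade stops.

no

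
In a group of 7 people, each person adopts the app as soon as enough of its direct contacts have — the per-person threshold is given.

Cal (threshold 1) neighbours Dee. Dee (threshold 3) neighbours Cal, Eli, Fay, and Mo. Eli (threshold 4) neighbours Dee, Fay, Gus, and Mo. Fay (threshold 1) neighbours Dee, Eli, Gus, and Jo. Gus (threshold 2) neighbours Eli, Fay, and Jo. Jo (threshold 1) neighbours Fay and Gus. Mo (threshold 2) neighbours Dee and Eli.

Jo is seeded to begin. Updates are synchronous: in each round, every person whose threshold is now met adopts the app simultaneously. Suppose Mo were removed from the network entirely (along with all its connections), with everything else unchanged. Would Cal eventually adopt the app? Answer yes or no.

With Mo removed:
Round 1 — Jo adopts the app (initial).
Round 2 — checking thresholds:
  Fay: 1 of 4 neighbours ≥ 1, adopts the app.
  Gus: 1 of 3 neighbours < 2, holds.
Round 3 — checking thresholds:
  Dee: 1 of 3 neighbours < 3, holds.
  Eli: 1 of 3 neighbours < 4, holds.
  Gus: 2 of 3 neighbours ≥ 2, adopts the app.
Round 4 — no new adoptions; cascade stops.

no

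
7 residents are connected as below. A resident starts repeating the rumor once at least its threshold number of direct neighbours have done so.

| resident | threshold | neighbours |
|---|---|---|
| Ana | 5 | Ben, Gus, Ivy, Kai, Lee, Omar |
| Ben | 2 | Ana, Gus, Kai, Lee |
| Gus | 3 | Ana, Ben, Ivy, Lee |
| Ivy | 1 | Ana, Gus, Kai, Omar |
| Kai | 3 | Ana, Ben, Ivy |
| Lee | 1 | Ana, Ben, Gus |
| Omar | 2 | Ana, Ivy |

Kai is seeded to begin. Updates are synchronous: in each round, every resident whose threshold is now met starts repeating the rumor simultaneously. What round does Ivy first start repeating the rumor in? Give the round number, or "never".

2

Round 1 — Kai starts repeating the rumor (initial).
Round 2 — checking thresholds:
  Ana: 1 of 6 neighbours < 5, below threshold.
  Ben: 1 of 4 neighbours < 2, below threshold.
  Ivy: 1 of 4 neighbours ≥ 1, starts repeating the rumor.
Round 3 — no new spreads; cascade stops.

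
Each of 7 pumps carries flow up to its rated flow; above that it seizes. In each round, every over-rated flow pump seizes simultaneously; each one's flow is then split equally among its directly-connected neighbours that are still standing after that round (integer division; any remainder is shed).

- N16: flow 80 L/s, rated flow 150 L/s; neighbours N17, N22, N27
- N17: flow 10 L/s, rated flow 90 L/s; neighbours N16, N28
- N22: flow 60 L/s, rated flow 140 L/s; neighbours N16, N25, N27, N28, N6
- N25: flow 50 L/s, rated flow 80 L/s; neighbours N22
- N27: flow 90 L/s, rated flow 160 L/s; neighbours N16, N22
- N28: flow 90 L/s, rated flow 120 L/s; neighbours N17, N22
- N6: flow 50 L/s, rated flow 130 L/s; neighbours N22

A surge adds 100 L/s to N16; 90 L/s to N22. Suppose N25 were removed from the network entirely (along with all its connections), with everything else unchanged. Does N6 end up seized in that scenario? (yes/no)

no

With N25 removed:
Round 1 — N16 at 180 > 150; N22 at 150 > 140. N16, N22 seize.
  N16 sheds 180 L/s to N17, N27: 90 each.
    N17: 10+90 = 100 > 90
    N27: 90+90 = 180 > 160
  N22 sheds 150 L/s to N27, N28, N6: 50 each.
    N27: 180+50 = 230 > 160
    N28: 90+50 = 140 > 120
    N6: 50+50 = 100 ≤ 130
Round 2 — N17, N27, N28 seize.
  N17 sheds 100 L/s: no online neighbours, lost.
  N27 sheds 230 L/s: no online neighbours, lost.
  N28 sheds 140 L/s: no online neighbours, lost.
No further seizures.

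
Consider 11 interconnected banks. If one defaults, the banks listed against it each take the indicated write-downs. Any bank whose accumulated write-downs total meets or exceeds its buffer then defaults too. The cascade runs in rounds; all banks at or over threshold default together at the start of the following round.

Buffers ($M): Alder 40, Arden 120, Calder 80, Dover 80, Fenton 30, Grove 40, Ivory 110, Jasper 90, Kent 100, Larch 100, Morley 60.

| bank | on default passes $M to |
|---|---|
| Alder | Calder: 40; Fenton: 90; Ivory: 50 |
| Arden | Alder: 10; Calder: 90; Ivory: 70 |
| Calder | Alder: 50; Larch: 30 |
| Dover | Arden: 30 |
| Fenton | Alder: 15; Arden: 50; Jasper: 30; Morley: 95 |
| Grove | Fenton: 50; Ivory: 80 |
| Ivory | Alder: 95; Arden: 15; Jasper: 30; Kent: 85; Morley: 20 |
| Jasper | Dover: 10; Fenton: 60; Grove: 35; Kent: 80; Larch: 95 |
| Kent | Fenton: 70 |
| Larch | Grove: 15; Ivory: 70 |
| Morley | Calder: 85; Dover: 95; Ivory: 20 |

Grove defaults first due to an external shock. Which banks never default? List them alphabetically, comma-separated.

Arden, Jasper, Kent, Larch

Round 1 — Grove defaults (initial).
  Fenton: +50 → 50 ≥ 30
  Ivory: +80 → 80 < 110
Round 2 — Fenton defaults.
  Alder: +15 → 15 < 40
  Arden: +50 → 50 < 120
  Jasper: +30 → 30 < 90
  Morley: +95 → 95 ≥ 60
Round 3 — Morley defaults.
  Calder: +85 → 85 ≥ 80
  Dover: +95 → 95 ≥ 80
  Ivory: +20 → 100 < 110
Round 4 — Calder, Dover default.
  Alder: +50 → 65 ≥ 40
  Arden: +30 → 80 < 120
  Larch: +30 → 30 < 100
Round 5 — Alder defaults.
  Ivory: +50 → 150 ≥ 110
Round 6 — Ivory defaults.
  Arden: +15 → 95 < 120
  Jasper: +30 → 60 < 90
  Kent: +85 → 85 < 100
No further defaults.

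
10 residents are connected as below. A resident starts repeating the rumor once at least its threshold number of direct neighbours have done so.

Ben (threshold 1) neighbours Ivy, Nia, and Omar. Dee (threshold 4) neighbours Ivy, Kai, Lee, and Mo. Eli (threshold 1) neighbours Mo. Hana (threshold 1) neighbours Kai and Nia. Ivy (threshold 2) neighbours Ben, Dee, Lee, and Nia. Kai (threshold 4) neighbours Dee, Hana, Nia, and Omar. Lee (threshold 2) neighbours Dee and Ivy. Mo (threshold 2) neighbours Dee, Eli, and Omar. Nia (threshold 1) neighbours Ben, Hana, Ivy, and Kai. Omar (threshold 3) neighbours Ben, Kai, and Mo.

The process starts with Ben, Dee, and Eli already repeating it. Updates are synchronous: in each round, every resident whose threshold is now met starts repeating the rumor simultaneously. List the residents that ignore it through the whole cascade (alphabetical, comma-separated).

Kai, Omar

Round 1 — Ben, Dee, Eli start repeating the rumor (initial).
Round 2 — checking thresholds:
  Ivy: 2 of 4 neighbours ≥ 2, starts repeating the rumor.
  Kai: 1 of 4 neighbours < 4, not yet.
  Lee: 1 of 2 neighbours < 2, not yet.
  Mo: 2 of 3 neighbours ≥ 2, starts repeating the rumor.
  Nia: 1 of 4 neighbours ≥ 1, starts repeating the rumor.
  Omar: 1 of 3 neighbours < 3, not yet.
Round 3 — checking thresholds:
  Hana: 1 of 2 neighbours ≥ 1, starts repeating the rumor.
  Kai: 2 of 4 neighbours < 4, not yet.
  Lee: 2 of 2 neighbours ≥ 2, starts repeating the rumor.
  Omar: 2 of 3 neighbours < 3, not yet.
Round 4 — no new spreads; cascade stops.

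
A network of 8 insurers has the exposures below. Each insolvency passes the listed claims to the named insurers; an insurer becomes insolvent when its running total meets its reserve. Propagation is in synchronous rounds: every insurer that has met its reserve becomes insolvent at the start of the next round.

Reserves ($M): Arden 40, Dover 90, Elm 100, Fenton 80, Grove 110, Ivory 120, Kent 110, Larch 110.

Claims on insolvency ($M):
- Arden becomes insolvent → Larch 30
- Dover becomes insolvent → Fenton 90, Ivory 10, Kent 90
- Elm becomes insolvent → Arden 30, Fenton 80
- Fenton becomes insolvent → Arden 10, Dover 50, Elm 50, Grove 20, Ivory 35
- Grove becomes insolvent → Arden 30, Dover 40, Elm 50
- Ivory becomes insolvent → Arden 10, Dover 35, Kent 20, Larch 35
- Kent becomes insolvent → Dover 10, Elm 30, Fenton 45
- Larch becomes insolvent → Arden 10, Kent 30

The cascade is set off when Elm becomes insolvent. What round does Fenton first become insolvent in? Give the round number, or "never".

2

Round 1 — Elm becomes insolvent (initial).
  Arden: +30 → 30 < 40
  Fenton: +80 → 80 ≥ 80
Round 2 — Fenton becomes insolvent.
  Arden: +10 → 40 ≥ 40
  Dover: +50 → 50 < 90
  Grove: +20 → 20 < 110
  Ivory: +35 → 35 < 120
Round 3 — Arden becomes insolvent.
  Larch: +30 → 30 < 110
No further insolvencies.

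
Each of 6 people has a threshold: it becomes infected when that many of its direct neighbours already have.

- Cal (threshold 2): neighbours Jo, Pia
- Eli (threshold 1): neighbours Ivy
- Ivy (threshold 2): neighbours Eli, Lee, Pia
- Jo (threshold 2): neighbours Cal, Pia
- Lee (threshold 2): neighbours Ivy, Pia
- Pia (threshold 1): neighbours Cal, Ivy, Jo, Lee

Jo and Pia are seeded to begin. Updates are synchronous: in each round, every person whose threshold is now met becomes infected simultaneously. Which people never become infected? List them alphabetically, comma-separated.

Eli, Ivy, Lee

Round 1 — Jo, Pia become infected (initial).
Round 2 — checking thresholds:
  Cal: 2 of 2 neighbours ≥ 2, becomes infected.
  Ivy: 1 of 3 neighbours < 2, holds.
  Lee: 1 of 2 neighbours < 2, holds.
Round 3 — no new infections; cascade stops.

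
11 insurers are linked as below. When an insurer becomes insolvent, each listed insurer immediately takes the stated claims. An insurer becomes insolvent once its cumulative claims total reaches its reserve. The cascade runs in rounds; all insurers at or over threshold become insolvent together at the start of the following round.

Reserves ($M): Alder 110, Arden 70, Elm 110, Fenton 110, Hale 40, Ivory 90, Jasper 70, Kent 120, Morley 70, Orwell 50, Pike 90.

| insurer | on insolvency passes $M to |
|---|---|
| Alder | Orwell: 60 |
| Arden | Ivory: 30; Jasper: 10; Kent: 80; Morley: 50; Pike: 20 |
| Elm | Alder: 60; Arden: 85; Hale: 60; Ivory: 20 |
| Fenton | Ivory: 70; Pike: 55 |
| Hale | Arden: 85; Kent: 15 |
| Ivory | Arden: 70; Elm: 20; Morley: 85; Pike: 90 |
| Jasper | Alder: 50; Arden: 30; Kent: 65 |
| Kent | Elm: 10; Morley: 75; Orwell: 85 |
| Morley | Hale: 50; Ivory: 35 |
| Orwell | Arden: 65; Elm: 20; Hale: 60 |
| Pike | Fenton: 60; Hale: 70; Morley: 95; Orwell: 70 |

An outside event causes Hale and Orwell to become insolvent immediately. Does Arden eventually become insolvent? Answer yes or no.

yes

Round 1 — Hale, Orwell become insolvent (initial).
  Arden: +85+65 → 150 ≥ 70
  Elm: +20 → 20 < 110
  Kent: +15 → 15 < 120
Round 2 — Arden becomes insolvent.
  Ivory: +30 → 30 < 90
  Jasper: +10 → 10 < 70
  Kent: +80 → 95 < 120
  Morley: +50 → 50 < 70
  Pike: +20 → 20 < 90
No further insolvencies.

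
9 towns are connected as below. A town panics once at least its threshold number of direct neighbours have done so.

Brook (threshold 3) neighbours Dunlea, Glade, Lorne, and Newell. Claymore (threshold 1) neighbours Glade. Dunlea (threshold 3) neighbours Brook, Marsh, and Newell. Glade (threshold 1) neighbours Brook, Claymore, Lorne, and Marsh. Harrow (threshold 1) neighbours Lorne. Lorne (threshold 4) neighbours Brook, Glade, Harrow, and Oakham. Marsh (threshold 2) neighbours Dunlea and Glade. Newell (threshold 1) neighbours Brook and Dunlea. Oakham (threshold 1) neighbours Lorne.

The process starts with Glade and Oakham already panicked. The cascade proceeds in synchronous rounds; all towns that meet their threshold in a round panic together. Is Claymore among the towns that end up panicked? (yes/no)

yes

Round 1 — Glade, Oakham panic (initial).
Round 2 — checking thresholds:
  Brook: 1 of 4 neighbours < 3, not yet.
  Claymore: 1 of 1 neighbours ≥ 1, panics.
  Lorne: 2 of 4 neighbours < 4, not yet.
  Marsh: 1 of 2 neighbours < 2, not yet.
Round 3 — no new panics; cascade stops.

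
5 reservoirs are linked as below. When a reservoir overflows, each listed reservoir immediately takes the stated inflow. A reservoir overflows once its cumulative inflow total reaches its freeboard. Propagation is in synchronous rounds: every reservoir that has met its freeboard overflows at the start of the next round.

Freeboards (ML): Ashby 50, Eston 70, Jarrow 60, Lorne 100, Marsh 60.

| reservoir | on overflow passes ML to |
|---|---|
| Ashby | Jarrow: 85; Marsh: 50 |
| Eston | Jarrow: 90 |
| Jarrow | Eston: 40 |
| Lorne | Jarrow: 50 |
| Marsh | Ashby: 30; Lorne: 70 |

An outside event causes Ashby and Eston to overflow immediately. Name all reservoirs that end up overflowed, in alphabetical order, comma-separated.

Round 1 — Ashby, Eston overflow (initial).
  Jarrow: +85+90 → 175 ≥ 60
  Marsh: +50 → 50 < 60
Round 2 — Jarrow overflows.
No further overflows.

Ashby, Eston, Jarrow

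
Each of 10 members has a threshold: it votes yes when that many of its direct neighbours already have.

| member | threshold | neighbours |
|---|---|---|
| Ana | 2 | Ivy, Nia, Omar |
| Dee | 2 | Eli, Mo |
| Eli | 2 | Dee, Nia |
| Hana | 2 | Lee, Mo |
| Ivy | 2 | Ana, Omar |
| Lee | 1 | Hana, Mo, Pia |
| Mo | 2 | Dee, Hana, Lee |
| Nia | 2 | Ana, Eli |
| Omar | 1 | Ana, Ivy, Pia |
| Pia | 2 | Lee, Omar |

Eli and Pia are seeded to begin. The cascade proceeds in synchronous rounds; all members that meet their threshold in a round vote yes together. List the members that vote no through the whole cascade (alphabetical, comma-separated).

Round 1 — Eli, Pia vote yes (initial).
Round 2 — checking thresholds:
  Dee: 1 of 2 neighbours < 2, holds.
  Lee: 1 of 3 neighbours ≥ 1, votes yes.
  Nia: 1 of 2 neighbours < 2, holds.
  Omar: 1 of 3 neighbours ≥ 1, votes yes.
Round 3 — no new yes votes; cascade stops.

Ana, Dee, Hana, Ivy, Mo, Nia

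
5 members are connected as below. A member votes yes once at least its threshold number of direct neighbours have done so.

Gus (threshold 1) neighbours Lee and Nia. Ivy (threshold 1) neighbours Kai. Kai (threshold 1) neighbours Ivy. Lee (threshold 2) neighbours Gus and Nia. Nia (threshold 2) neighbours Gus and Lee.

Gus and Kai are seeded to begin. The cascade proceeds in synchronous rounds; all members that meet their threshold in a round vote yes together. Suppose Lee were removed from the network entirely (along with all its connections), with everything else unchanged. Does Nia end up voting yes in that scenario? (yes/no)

no

With Lee removed:
Round 1 — Gus, Kai vote yes (initial).
Round 2 — checking thresholds:
  Ivy: 1 of 1 neighbours ≥ 1, votes yes.
  Nia: 1 of 1 neighbours < 2, below threshold.
Round 3 — no new yes votes; cascade stops.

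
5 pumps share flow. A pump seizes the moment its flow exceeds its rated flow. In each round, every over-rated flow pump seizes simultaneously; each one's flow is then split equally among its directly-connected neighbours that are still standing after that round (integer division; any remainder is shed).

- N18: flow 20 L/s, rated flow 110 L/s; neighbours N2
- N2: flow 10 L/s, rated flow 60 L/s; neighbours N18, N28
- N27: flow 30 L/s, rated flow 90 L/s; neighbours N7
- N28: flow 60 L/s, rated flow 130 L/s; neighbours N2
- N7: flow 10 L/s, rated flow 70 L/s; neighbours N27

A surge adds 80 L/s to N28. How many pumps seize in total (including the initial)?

Round 1 — N28 at 140 > 130. N28 seizes.
  N28 sheds 140 L/s to N2: 140 each.
    N2: 10+140 = 150 > 60
Round 2 — N2 seizes.
  N2 sheds 150 L/s to N18: 150 each.
    N18: 20+150 = 170 > 110
Round 3 — N18 seizes.
  N18 sheds 170 L/s: no online neighbours, lost.
No further seizures.

3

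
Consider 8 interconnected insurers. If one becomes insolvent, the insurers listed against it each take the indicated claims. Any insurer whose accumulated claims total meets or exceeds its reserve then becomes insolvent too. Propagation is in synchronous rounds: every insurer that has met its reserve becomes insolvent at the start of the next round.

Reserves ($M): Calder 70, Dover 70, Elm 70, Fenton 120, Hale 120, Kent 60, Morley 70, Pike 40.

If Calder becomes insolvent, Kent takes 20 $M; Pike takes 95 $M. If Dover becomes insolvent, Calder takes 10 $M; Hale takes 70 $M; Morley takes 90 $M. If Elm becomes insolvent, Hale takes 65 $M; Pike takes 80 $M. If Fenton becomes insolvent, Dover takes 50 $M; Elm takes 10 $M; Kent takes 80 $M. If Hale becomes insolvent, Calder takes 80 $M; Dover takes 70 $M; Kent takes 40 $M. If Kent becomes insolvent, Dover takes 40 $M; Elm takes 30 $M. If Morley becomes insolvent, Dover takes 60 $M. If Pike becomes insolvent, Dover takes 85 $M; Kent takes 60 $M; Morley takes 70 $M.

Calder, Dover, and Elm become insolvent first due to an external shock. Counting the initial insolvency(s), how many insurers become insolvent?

7

Round 1 — Calder, Dover, Elm become insolvent (initial).
  Hale: +70+65 → 135 ≥ 120
  Kent: +20 → 20 < 60
  Morley: +90 → 90 ≥ 70
  Pike: +95+80 → 175 ≥ 40
Round 2 — Hale, Morley, Pike become insolvent.
  Kent: +40+60 → 120 ≥ 60
Round 3 — Kent becomes insolvent.
No further insolvencies.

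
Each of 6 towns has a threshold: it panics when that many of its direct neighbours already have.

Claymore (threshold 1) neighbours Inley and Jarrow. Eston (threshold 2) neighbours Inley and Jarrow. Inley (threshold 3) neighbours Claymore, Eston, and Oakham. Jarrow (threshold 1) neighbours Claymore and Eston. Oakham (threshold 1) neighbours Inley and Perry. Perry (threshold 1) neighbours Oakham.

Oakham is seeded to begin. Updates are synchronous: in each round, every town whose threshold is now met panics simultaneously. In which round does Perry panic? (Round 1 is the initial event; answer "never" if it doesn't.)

Round 1 — Oakham panics (initial).
Round 2 — checking thresholds:
  Inley: 1 of 3 neighbours < 3, holds.
  Perry: 1 of 1 neighbours ≥ 1, panics.
Round 3 — no new panics; cascade stops.

2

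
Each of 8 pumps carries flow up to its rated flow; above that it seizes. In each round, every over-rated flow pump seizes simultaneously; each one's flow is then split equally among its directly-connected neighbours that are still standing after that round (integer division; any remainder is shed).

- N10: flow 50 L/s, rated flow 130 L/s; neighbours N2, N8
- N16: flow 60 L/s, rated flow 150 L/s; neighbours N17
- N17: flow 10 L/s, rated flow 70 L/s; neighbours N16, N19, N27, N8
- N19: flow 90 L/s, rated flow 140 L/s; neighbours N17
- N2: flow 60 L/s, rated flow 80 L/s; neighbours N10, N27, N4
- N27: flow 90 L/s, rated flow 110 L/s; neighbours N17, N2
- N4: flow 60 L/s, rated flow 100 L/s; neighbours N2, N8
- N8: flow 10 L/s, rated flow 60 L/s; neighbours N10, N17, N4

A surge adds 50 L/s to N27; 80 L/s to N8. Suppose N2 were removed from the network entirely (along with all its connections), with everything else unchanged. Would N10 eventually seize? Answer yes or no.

no

With N2 removed:
Round 1 — N27 at 140 > 110; N8 at 90 > 60. N27, N8 seize.
  N27 sheds 140 L/s to N17: 140 each.
    N17: 10+140 = 150 > 70
  N8 sheds 90 L/s to N10, N17, N4: 30 each.
    N10: 50+30 = 80 ≤ 130
    N17: 150+30 = 180 > 70
    N4: 60+30 = 90 ≤ 100
Round 2 — N17 seizes.
  N17 sheds 180 L/s to N16, N19: 90 each.
    N16: 60+90 = 150 ≤ 150
    N19: 90+90 = 180 > 140
Round 3 — N19 seizes.
  N19 sheds 180 L/s: no online neighbours, lost.
No further seizures.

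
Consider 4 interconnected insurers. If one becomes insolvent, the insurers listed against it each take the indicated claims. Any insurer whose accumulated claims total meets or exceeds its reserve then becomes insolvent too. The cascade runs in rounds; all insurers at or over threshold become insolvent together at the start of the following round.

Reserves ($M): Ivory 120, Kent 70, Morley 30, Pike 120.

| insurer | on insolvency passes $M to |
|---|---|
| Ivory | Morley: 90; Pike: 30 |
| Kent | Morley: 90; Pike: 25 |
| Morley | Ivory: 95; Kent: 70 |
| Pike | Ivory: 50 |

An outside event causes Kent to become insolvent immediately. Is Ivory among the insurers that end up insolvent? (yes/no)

no

Round 1 — Kent becomes insolvent (initial).
  Morley: +90 → 90 ≥ 30
  Pike: +25 → 25 < 120
Round 2 — Morley becomes insolvent.
  Ivory: +95 → 95 < 120
No further insolvencies.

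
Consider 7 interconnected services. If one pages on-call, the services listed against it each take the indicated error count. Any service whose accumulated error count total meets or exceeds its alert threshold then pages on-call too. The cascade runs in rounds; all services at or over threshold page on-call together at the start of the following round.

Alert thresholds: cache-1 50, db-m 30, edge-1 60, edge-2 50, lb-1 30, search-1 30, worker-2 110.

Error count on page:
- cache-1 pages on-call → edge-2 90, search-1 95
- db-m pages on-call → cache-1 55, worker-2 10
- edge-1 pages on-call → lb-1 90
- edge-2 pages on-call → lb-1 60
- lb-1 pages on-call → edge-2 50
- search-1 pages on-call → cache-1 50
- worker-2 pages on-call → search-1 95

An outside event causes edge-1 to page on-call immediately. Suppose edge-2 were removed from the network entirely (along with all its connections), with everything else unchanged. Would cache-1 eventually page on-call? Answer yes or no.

With edge-2 removed:
Round 1 — edge-1 pages on-call (initial).
  lb-1: +90 → 90 ≥ 30
Round 2 — lb-1 pages on-call.
No further pages.

no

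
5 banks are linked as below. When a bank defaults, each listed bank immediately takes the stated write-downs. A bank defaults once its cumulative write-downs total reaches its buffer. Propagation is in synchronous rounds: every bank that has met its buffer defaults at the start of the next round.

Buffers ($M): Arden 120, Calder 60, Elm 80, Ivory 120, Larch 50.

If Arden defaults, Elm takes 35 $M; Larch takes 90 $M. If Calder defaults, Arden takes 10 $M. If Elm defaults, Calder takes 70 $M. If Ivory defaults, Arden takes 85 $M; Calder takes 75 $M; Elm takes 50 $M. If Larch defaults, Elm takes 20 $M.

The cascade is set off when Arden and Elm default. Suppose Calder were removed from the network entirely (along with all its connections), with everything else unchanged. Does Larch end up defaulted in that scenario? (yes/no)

With Calder removed:
Round 1 — Arden, Elm default (initial).
  Larch: +90 → 90 ≥ 50
Round 2 — Larch defaults.
No further defaults.

yes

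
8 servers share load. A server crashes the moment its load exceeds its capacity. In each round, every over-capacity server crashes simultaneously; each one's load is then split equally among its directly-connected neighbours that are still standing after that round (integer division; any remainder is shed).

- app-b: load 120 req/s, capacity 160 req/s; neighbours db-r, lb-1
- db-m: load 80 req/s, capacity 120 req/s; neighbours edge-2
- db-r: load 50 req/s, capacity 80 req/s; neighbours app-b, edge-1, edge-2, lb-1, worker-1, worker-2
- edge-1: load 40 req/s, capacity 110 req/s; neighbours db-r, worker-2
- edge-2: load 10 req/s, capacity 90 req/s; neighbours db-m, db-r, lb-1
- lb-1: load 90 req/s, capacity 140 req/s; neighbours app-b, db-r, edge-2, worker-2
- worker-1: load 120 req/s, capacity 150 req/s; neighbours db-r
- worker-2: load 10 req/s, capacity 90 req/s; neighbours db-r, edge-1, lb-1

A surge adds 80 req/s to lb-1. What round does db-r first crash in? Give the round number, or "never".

Round 1 — lb-1 at 170 > 140. lb-1 crashes.
  lb-1 sheds 170 req/s to app-b, db-r, edge-2, worker-2: 42 each (2 lost).
    app-b: 120+42 = 162 > 160
    db-r: 50+42 = 92 > 80
    edge-2: 10+42 = 52 ≤ 90
    worker-2: 10+42 = 52 ≤ 90
Round 2 — app-b, db-r crash.
  app-b sheds 162 req/s: no online neighbours, lost.
  db-r sheds 92 req/s to edge-1, edge-2, worker-1, worker-2: 23 each.
    edge-1: 40+23 = 63 ≤ 110
    edge-2: 52+23 = 75 ≤ 90
    worker-1: 120+23 = 143 ≤ 150
    worker-2: 52+23 = 75 ≤ 90
No further crashes.

2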